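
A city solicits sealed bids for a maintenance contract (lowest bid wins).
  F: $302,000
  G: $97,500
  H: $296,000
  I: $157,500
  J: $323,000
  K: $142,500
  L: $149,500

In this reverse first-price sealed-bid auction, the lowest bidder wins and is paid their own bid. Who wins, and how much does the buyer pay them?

Bids ranked: 97,500 (G) < 142,500 (K) < 149,500 (L) < 157,500 (I) < 296,000 (H) < 302,000 (F) < …
First-price: G is paid what they bid, $97,500.

G is paid $97,500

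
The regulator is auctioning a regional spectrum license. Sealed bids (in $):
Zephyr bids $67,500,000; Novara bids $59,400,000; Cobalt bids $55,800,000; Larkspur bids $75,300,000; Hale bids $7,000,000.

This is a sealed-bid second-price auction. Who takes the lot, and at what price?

Larkspur pays $67,500,000

Sealed-bid second-price auction: the highest bidder wins and pays the second-highest bid.
Sorting bids: 75,300,000 (Larkspur) > 67,500,000 (Zephyr) > 59,400,000 (Novara) > 55,800,000 (Cobalt) > 7,000,000 (Hale)
Larkspur wins with the highest bid; price is set by the runner-up at $67,500,000.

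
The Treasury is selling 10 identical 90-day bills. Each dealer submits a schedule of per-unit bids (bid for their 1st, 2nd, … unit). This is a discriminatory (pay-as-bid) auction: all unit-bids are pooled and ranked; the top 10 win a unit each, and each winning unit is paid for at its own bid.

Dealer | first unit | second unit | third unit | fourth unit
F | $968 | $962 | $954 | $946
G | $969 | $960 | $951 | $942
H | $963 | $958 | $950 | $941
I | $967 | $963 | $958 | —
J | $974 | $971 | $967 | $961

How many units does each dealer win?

Pooled unit-bids ranked (top 10): 974 (J-1), 971 (J-2), 969 (G-1), 968 (F-1), 967 (I-1), 967 (J-3), 963 (H-1), 963 (I-2), 962 (F-2), 961 (J-4)
Next rejected bid: $960 (not a price — pay-as-bid).
Allocation: F 2, G 1, H 1, I 2, J 4.

F 2, G 1, H 1, I 2, J 4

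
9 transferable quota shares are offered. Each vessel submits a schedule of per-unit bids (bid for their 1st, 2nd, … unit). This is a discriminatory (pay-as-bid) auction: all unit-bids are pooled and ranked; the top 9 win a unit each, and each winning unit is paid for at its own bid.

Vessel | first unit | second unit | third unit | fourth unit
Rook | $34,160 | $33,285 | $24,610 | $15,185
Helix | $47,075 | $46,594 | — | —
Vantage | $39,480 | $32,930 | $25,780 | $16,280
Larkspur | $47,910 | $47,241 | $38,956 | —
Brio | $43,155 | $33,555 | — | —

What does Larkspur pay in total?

All unit-bids, highest first — top 9: 47,910 (Larkspur-1), 47,241 (Larkspur-2), 47,075 (Helix-1), 46,594 (Helix-2), 43,155 (Brio-1), 39,480 (Vantage-1), 38,956 (Larkspur-3), 34,160 (Rook-1), 33,555 (Brio-2)
Next rejected bid: $33,285 (not a price — pay-as-bid).
Larkspur's winning unit-bids: 47,910 + 47,241 + 38,956 = $134,107.

Larkspur pays $134,107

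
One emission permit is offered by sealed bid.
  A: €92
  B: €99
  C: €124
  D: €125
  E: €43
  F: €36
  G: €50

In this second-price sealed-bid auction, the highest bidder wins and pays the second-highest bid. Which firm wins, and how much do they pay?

D pays €124

Sorting bids: 125 (D) > 124 (C) > 99 (B) > 92 (A) > 50 (G) > 43 (E) > …
D is highest; pays the second-highest bid, €124.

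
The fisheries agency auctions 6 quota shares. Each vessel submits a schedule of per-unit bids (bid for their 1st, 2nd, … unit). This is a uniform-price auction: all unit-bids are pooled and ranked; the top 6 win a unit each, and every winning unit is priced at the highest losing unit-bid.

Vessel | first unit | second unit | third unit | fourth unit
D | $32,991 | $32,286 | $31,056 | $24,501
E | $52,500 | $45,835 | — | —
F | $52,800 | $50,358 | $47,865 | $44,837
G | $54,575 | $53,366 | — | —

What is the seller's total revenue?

Total revenue: $275,010

Merging the schedules and taking the best 6: 54,575 (G-1), 53,366 (G-2), 52,800 (F-1), 52,500 (E-1), 50,358 (F-2), 47,865 (F-3)
The (k+1)-th unit-bid is $45,835.
Allocation: E 1, F 3, G 2. Every unit priced at $45,835.
Revenue = 6 × 45,835 = $275,010.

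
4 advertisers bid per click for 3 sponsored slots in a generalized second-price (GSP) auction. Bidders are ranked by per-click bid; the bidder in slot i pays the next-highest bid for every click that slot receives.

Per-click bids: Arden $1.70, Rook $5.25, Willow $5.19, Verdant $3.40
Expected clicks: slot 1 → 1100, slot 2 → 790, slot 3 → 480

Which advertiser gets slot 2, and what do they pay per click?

Willow; $3.40 per click

Per-click bids in order: $5.25 (Rook) > $5.19 (Willow) > $3.40 (Verdant) > $1.70 (Arden)
Slot 2 goes to the second-ranked bidder, Willow, who pays the next bid down: $3.40/click.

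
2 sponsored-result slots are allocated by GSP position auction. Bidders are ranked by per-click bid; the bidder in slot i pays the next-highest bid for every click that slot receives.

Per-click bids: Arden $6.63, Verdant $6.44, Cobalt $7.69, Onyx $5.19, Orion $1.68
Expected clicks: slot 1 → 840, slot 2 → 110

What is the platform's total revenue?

Total revenue: $6277.60

Sorting advertisers: $7.69 (Cobalt) > $6.63 (Arden) > $6.44 (Verdant) > …
Slot 1: Cobalt pays $6.63 × 840 = $5569.20
Slot 2: Arden pays $6.44 × 110 = $708.40
Total = $6277.60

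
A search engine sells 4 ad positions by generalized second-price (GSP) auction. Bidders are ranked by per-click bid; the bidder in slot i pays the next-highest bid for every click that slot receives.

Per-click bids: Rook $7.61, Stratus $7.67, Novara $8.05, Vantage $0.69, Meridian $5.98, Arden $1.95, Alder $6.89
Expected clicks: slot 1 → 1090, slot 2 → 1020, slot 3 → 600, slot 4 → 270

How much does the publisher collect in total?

Total revenue: $21871.10

Sorting advertisers: $8.05 (Novara) > $7.67 (Stratus) > $7.61 (Rook) > $6.89 (Alder) > $5.98 (Meridian) > …
Slot 1: Novara pays $7.67 × 1090 = $8360.30
Slot 2: Stratus pays $7.61 × 1020 = $7762.20
Slot 3: Rook pays $6.89 × 600 = $4134.00
Slot 4: Alder pays $5.98 × 270 = $1614.60
Total = $21871.10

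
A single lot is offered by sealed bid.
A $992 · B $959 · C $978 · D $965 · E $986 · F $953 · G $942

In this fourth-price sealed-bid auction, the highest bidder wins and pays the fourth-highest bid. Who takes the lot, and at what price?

A pays $965

Sorting bids: 992 (A) > 986 (E) > 978 (C) > 965 (D) > 959 (B) > 953 (F) > …
A wins; payment is bid #4 in the ranking = $965.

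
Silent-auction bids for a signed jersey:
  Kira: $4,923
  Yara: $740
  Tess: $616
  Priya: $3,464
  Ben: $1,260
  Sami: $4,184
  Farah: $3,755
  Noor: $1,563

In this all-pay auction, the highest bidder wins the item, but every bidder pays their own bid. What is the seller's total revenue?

All-pay auction: the highest bidder wins the item, but every bidder pays their own bid.
Bids ranked: 4,923 (Kira) > 4,184 (Sami) > 3,755 (Farah) > 3,464 (Priya) > 1,563 (Noor) > 1,260 (Ben) > …
Kira wins with the top bid; all bids are sunk regardless.
Every bidder forfeits their bid regardless of winning.
Revenue = 4,923 + 740 + 616 + 3,464 + 1,260 + 4,184 + 3,755 + 1,563 = $20,505.

Total revenue: $20,505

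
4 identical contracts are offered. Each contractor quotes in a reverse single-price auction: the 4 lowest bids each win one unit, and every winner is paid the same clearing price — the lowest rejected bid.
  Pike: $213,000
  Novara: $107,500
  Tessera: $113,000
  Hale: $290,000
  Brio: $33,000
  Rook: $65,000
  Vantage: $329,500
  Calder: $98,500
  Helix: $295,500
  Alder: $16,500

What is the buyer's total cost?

Bids ranked low→high: 16,500 (Alder), 33,000 (Brio), 65,000 (Rook), 98,500 (Calder), 107,500 (Novara), 113,000 (Tessera), …
Winners (4 units): Alder, Brio, Rook, Calder.
Clearing price = lowest rejected bid = $107,500.
Total cost = 4 × $107,500 = $430,000.

Total cost: $430,000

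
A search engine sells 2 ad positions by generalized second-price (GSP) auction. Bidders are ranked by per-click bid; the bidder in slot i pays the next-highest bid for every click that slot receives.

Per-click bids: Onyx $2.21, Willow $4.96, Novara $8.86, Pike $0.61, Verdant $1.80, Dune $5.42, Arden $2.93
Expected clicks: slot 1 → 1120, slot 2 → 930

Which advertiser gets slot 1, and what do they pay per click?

Novara; $5.42 per click

Sorting advertisers: $8.86 (Novara) > $5.42 (Dune) > $4.96 (Willow) > …
Slot 1 goes to the first-ranked bidder, Novara, who pays the next bid down: $5.42/click.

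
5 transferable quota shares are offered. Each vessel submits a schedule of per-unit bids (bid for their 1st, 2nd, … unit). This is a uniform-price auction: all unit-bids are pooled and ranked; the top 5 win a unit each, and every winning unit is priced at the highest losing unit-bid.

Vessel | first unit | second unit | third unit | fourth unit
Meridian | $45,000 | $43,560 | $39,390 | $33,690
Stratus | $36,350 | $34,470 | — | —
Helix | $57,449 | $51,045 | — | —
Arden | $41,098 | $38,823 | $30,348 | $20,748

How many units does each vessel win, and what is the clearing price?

Pooled unit-bids ranked (top 5): 57,449 (Helix-1), 51,045 (Helix-2), 45,000 (Meridian-1), 43,560 (Meridian-2), 41,098 (Arden-1)
Highest rejected unit-bid = $39,390.
Allocation: Arden 1, Helix 2, Meridian 2.

Arden 1, Helix 2, Meridian 2; clearing price $39,390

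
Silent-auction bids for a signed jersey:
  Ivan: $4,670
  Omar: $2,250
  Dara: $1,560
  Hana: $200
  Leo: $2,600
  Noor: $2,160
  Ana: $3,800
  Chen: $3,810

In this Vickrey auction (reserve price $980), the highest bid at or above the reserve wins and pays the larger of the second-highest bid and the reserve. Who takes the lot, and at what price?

Vickrey auction (reserve price $980): the highest bid at or above the reserve wins and pays the larger of the second-highest bid and the reserve.
Bids ranked: 4,670 (Ivan) > 3,810 (Chen) > 3,800 (Ana) > 2,600 (Leo) > 2,250 (Omar) > 2,160 (Noor) > …
Highest eligible bid: Ivan at $4,670.
Second-highest bid $3,810 exceeds the reserve $980 → payment $3,810.

Ivan pays $3,810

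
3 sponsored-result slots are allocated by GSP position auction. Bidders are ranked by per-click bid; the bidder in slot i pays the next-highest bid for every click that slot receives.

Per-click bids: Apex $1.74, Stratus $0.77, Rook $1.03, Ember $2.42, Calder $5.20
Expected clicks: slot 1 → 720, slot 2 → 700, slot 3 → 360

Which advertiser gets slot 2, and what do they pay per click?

Ember; $1.74 per click

Per-click bids in order: $5.20 (Calder) > $2.42 (Ember) > $1.74 (Apex) > $1.03 (Rook) > …
Slot 2 goes to the second-ranked bidder, Ember, who pays the next bid down: $1.74/click.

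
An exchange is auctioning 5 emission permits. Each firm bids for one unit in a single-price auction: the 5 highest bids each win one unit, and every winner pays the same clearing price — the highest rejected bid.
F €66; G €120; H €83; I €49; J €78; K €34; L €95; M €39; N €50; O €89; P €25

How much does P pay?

P pays €0

Sorting: 120 (G), 95 (L), 89 (O), 83 (H), 78 (J), 66 (F), 50 (N), …
The 5 highest are G, L, O, H, J.
Highest unsuccessful bid: €66 → clearing price.
P does not win → pays €0.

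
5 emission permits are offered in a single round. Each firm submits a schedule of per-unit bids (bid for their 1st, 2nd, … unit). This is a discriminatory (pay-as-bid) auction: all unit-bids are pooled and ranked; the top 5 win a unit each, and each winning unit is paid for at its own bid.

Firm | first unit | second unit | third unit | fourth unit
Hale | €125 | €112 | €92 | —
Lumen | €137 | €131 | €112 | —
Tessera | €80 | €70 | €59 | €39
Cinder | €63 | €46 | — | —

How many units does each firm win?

All unit-bids, highest first — top 5: 137 (Lumen-1), 131 (Lumen-2), 125 (Hale-1), 112 (Hale-2), 112 (Lumen-3)
Next rejected bid: €92 (not a price — pay-as-bid).
Allocation: Hale 2, Lumen 3.

Hale 2, Lumen 3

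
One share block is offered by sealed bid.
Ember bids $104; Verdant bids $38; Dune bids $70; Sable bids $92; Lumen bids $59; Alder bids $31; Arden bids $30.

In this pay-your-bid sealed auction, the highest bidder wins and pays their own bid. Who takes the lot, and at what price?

Bids ranked: 104 (Ember) > 92 (Sable) > 70 (Dune) > 59 (Lumen) > 38 (Verdant) > 31 (Alder) > …
First-price: Ember pays what they bid, $104.

Ember pays $104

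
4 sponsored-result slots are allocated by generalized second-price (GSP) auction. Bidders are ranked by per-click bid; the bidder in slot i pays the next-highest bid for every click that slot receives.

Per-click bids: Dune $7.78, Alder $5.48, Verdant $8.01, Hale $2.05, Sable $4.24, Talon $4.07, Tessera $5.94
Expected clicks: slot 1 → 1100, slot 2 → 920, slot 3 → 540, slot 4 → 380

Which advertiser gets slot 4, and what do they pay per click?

Alder; $4.24 per click

Sorting advertisers: $8.01 (Verdant) > $7.78 (Dune) > $5.94 (Tessera) > $5.48 (Alder) > $4.24 (Sable) > …
Slot 4 goes to the fourth-ranked bidder, Alder, who pays the next bid down: $4.24/click.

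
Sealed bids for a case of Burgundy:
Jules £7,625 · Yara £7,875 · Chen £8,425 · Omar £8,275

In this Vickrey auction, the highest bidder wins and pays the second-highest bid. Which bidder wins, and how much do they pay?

Chen pays £8,275

Bids ranked: 8,425 (Chen) > 8,275 (Omar) > 7,875 (Yara) > 7,625 (Jules)
Second-price: Chen pays Omar's bid of £8,275.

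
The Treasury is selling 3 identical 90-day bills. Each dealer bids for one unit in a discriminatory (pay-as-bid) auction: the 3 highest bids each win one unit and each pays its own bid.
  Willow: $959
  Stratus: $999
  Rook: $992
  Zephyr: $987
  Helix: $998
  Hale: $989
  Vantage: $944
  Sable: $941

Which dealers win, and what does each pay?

Ordering the bids: 999 (Stratus), 998 (Helix), 992 (Rook), 989 (Hale), 987 (Zephyr), …
Winners (3 units): Stratus, Helix, Rook.
Each winner pays its own bid: Stratus $999, Helix $998, Rook $992.

Stratus $999, Helix $998, Rook $992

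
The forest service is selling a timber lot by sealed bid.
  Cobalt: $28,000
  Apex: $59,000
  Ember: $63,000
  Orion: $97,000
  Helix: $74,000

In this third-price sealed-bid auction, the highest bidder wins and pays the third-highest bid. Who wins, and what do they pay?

Sorting bids: 97,000 (Orion) > 74,000 (Helix) > 63,000 (Ember) > 59,000 (Apex) > 28,000 (Cobalt)
Orion is highest; pays the third-highest bid, $63,000.

Orion pays $63,000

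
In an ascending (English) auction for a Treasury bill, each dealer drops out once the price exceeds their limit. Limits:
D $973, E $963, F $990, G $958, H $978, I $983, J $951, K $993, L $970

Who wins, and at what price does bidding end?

Limits in order: 993 (K) > 990 (F) > 983 (I) > 978 (H) > 973 (D) > 970 (L) > …
Once the price passes $990, only K is left; the hammer falls at F's limit of $990.

K wins at $990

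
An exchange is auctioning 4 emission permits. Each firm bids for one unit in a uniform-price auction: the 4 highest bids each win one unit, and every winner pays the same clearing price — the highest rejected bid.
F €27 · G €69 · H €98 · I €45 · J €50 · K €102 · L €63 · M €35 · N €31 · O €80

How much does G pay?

Bids ranked high→low: 102 (K), 98 (H), 80 (O), 69 (G), 63 (L), 50 (J), …
The 4 highest are K, H, O, G.
First losing bid is L's €63, which sets the uniform price.
G wins → pays €63.

G pays €63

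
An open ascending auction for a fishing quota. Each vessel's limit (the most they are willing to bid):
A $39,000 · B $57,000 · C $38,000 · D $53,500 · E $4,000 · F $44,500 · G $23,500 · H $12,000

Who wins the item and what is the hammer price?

Ascending (English) auction: the price rises until one bidder remains; the winner pays the price at which the last rival dropped out.
Limits in order: 57,000 (B) > 53,500 (D) > 44,500 (F) > 39,000 (A) > 38,000 (C) > 23,500 (G) > …
Bidding ends when D exits at $53,500; B takes it.

B wins at $53,500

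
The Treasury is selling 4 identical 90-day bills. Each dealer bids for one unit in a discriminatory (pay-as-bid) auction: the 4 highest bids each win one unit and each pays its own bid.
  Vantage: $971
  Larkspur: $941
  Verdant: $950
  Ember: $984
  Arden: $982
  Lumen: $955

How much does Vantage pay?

Bids ranked high→low: 984 (Ember), 982 (Arden), 971 (Vantage), 955 (Lumen), 950 (Verdant), 941 (Larkspur)
The 4 highest are Ember, Arden, Vantage, Lumen.
Vantage wins → own bid $971.

Vantage pays $971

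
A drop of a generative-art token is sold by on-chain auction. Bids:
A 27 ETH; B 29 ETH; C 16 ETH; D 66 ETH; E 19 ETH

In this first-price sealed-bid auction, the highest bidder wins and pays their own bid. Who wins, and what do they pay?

D pays 66 ETH

Rule: the highest bidder wins and pays their own bid.
Sorting bids: 66 (D) > 29 (B) > 27 (A) > 19 (E) > 16 (C)
First-price: D pays what they bid, 66 ETH.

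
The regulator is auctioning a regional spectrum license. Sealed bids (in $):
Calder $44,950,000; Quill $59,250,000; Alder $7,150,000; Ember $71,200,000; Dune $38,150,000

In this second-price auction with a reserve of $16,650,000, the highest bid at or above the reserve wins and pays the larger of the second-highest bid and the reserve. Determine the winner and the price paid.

Ember pays $59,250,000

Second-price auction with a reserve of $16,650,000: the highest bid at or above the reserve wins and pays the larger of the second-highest bid and the reserve.
Bids in order: 71,200,000 (Ember) > 59,250,000 (Quill) > 44,950,000 (Calder) > 38,150,000 (Dune) > 7,150,000 (Alder)
Ember has the top bid at or above the reserve ($71,200,000).
max(second-highest $59,250,000, reserve $16,650,000) = $59,250,000; the reserve does not bind.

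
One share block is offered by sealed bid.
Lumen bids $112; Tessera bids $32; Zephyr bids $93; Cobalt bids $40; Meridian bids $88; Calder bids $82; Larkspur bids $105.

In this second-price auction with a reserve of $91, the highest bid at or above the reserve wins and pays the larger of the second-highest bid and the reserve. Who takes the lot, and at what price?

Lumen pays $105

Second-price auction with a reserve of $91: the highest bid at or above the reserve wins and pays the larger of the second-highest bid and the reserve.
Bids in order: 112 (Lumen) > 105 (Larkspur) > 93 (Zephyr) > 88 (Meridian) > 82 (Calder) > 40 (Cobalt) > …
Lumen has the top bid at or above the reserve ($112).
Second-highest bid $105 exceeds the reserve $91 → payment $105.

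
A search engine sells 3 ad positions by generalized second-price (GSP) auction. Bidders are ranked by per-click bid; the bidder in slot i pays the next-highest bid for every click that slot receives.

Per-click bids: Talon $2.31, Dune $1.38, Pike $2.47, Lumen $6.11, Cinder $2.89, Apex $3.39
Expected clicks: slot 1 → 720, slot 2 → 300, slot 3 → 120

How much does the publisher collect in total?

Ranked by bid: $6.11 (Lumen) > $3.39 (Apex) > $2.89 (Cinder) > $2.47 (Pike) > …
Slot 1: Lumen pays $3.39 × 720 = $2440.80
Slot 2: Apex pays $2.89 × 300 = $867.00
Slot 3: Cinder pays $2.47 × 120 = $296.40
Total = $3604.20

Total revenue: $3604.20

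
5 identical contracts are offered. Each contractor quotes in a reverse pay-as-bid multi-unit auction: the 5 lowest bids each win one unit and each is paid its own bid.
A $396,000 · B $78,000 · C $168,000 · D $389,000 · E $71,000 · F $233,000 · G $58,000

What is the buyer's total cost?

Total cost: $608,000

Ordering the bids: 58,000 (G), 71,000 (E), 78,000 (B), 168,000 (C), 233,000 (F), 389,000 (D), 396,000 (A)
Winners (5 units): G, E, B, C, F.
Total cost = 58,000 + 71,000 + 78,000 + 168,000 + 233,000 = $608,000.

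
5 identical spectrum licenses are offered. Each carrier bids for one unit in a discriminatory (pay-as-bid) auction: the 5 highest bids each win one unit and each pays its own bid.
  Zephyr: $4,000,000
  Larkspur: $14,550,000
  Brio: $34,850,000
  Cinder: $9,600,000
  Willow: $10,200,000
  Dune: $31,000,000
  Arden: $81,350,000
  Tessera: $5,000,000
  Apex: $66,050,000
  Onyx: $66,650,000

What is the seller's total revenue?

Total revenue: $279,900,000

Sorting: 81,350,000 (Arden), 66,650,000 (Onyx), 66,050,000 (Apex), 34,850,000 (Brio), 31,000,000 (Dune), 14,550,000 (Larkspur), 10,200,000 (Willow), …
The 5 highest are Arden, Onyx, Apex, Brio, Dune.
Total revenue = 81,350,000 + 66,650,000 + 66,050,000 + 34,850,000 + 31,000,000 = $279,900,000.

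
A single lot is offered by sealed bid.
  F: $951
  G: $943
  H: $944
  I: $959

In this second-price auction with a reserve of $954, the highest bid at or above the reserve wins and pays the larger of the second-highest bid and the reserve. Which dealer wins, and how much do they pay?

I pays $954

Bids in order: 959 (I) > 951 (F) > 944 (H) > 943 (G)
I has the top bid at or above the reserve ($959).
max(second-highest $951, reserve $954) = $954.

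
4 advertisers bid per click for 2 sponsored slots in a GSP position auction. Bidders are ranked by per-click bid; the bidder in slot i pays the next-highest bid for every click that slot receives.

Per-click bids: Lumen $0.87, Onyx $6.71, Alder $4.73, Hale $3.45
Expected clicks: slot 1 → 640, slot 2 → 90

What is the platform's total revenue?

Total revenue: $3337.70

Ranked by bid: $6.71 (Onyx) > $4.73 (Alder) > $3.45 (Hale) > …
Slot 1: Onyx pays $4.73 × 640 = $3027.20
Slot 2: Alder pays $3.45 × 90 = $310.50
Total = $3337.70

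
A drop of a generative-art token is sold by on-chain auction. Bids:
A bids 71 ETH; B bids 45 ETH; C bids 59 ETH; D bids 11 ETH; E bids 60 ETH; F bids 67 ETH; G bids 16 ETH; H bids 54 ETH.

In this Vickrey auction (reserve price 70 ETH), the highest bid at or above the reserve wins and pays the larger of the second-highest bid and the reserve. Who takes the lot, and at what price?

A pays 70 ETH

Vickrey auction (reserve price 70 ETH): the highest bid at or above the reserve wins and pays the larger of the second-highest bid and the reserve.
Bids in order: 71 (A) > 67 (F) > 60 (E) > 59 (C) > 54 (H) > 45 (B) > …
Highest eligible bid: A at 71 ETH.
max(second-highest 67 ETH, reserve 70 ETH) = 70 ETH.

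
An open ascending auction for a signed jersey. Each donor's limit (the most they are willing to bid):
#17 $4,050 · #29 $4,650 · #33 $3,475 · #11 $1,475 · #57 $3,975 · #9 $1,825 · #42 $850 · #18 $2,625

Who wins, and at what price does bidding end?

Limits in order: 4,650 (#29) > 4,050 (#17) > 3,975 (#57) > 3,475 (#33) > 2,625 (#18) > 1,825 (#9) > …
Bidding ends when #17 exits at $4,050; #29 takes it.

#29 wins at $4,050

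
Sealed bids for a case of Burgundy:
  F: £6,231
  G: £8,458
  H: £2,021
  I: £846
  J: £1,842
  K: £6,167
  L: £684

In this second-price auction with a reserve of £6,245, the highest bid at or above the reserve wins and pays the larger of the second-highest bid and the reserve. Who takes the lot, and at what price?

G pays £6,245

Bids in order: 8,458 (G) > 6,231 (F) > 6,167 (K) > 2,021 (H) > 1,842 (J) > 846 (I) > …
Highest eligible bid: G at £8,458.
Second-highest bid £6,231 is below the reserve £6,245, so the reserve binds → payment £6,245.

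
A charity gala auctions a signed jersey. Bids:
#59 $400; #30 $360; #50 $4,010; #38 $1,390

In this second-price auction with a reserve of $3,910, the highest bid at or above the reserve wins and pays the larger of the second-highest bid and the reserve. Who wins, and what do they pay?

Sorting bids: 4,010 (#50) > 1,390 (#38) > 400 (#59) > 360 (#30)
#50 has the top bid at or above the reserve ($4,010).
max(second-highest $1,390, reserve $3,910) = $3,910.

#50 pays $3,910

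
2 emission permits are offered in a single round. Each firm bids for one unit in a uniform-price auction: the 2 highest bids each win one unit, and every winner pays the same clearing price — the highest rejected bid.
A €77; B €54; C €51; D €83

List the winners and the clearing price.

D, A; each pays €54

Ordering the bids: 83 (D), 77 (A), 54 (B), 51 (C)
Winners (2 units): D, A.
Clearing price = highest rejected bid = €54.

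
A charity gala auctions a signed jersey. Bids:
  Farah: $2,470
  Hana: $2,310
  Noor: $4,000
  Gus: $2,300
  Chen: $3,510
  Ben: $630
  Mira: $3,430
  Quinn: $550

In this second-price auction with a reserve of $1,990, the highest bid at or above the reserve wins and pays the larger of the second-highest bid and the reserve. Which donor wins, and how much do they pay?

Noor pays $3,510

Bids in order: 4,000 (Noor) > 3,510 (Chen) > 3,430 (Mira) > 2,470 (Farah) > 2,310 (Hana) > 2,300 (Gus) > …
Highest eligible bid: Noor at $4,000.
Second-highest bid $3,510 exceeds the reserve $1,990 → payment $3,510.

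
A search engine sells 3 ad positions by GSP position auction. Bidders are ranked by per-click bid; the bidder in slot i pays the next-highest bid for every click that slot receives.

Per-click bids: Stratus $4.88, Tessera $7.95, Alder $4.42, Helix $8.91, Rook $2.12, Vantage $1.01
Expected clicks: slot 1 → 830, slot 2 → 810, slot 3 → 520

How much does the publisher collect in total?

Total revenue: $12849.70

Ranked by bid: $8.91 (Helix) > $7.95 (Tessera) > $4.88 (Stratus) > $4.42 (Alder) > …
Slot 1: Helix pays $7.95 × 830 = $6598.50
Slot 2: Tessera pays $4.88 × 810 = $3952.80
Slot 3: Stratus pays $4.42 × 520 = $2298.40
Total = $12849.70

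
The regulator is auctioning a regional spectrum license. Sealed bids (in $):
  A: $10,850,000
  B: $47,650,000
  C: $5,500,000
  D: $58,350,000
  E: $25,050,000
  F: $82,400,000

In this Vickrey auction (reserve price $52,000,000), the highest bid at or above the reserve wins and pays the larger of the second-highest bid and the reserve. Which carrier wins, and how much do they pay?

F pays $58,350,000

Sorting bids: 82,400,000 (F) > 58,350,000 (D) > 47,650,000 (B) > 25,050,000 (E) > 10,850,000 (A) > 5,500,000 (C)
F has the top bid at or above the reserve ($82,400,000).
max(second-highest $58,350,000, reserve $52,000,000) = $58,350,000; the reserve does not bind.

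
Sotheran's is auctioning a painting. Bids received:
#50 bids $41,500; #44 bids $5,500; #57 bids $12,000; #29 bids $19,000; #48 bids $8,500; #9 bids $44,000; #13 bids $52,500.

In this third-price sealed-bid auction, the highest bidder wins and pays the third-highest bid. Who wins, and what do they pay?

Bids in order: 52,500 (#13) > 44,000 (#9) > 41,500 (#50) > 19,000 (#29) > 12,000 (#57) > 8,500 (#48) > …
#13 wins; payment is bid #3 in the ranking = $41,500.

#13 pays $41,500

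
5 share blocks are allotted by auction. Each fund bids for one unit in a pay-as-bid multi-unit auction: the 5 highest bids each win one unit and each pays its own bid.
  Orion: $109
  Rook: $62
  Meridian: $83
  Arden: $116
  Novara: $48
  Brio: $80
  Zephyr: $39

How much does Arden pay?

Arden pays $116

Ordering the bids: 116 (Arden), 109 (Orion), 83 (Meridian), 80 (Brio), 62 (Rook), 48 (Novara), 39 (Zephyr)
Winners (5 units): Arden, Orion, Meridian, Brio, Rook.
Arden wins → own bid $116.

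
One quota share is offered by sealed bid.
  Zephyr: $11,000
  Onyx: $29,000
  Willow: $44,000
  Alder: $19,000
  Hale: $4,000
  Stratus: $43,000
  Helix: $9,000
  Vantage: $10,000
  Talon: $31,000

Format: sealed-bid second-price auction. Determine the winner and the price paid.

Willow pays $43,000

Bids ranked: 44,000 (Willow) > 43,000 (Stratus) > 31,000 (Talon) > 29,000 (Onyx) > 19,000 (Alder) > 11,000 (Zephyr) > …
Willow is highest; pays the second-highest bid, $43,000.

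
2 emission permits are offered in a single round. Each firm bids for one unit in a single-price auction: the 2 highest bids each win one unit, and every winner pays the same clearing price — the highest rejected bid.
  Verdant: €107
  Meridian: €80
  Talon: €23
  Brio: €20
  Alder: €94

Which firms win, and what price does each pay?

Ordering the bids: 107 (Verdant), 94 (Alder), 80 (Meridian), 23 (Talon), …
Winners (2 units): Verdant, Alder.
First losing bid is Meridian's €80, which sets the uniform price.

Verdant, Alder; each pays €80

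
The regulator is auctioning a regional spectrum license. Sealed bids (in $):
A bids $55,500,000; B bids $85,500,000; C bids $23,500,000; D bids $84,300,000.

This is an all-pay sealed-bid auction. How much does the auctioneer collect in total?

Total revenue: $248,800,000

All-pay sealed-bid auction: the highest bidder wins the item, but every bidder pays their own bid.
Bids in order: 85,500,000 (B) > 84,300,000 (D) > 55,500,000 (A) > 23,500,000 (C)
B wins with the top bid; all bids are sunk regardless.
Every bidder forfeits their bid regardless of winning.
Revenue = 55,500,000 + 85,500,000 + 23,500,000 + 84,300,000 = $248,800,000.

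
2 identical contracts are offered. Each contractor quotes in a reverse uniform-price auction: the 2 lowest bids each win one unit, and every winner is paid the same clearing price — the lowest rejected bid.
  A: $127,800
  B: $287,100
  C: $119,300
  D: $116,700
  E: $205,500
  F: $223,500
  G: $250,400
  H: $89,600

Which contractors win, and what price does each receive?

H, D; each is paid $119,300

Ordering the bids: 89,600 (H), 116,700 (D), 119,300 (C), 127,800 (A), …
Lowest 2: H, D.
Lowest unsuccessful bid: $119,300 → clearing price.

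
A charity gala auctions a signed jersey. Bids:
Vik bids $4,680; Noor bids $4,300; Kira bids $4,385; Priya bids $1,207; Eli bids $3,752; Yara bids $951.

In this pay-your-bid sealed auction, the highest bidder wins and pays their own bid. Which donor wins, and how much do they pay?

Rule: the highest bidder wins and pays their own bid.
Bids in order: 4,680 (Vik) > 4,385 (Kira) > 4,300 (Noor) > 3,752 (Eli) > 1,207 (Priya) > 951 (Yara)
Vik is highest → pays own bid, $4,680.

Vik pays $4,680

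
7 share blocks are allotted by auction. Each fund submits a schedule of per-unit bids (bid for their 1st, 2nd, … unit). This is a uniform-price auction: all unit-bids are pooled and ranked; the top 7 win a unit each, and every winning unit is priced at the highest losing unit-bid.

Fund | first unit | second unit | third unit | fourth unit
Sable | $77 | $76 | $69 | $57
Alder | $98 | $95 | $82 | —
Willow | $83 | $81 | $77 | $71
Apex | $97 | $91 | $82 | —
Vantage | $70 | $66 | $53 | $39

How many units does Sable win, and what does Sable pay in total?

Sable: 0 units, pays $0

All unit-bids, highest first — top 7: 98 (Alder-1), 97 (Apex-1), 95 (Alder-2), 91 (Apex-2), 83 (Willow-1), 82 (Alder-3), 82 (Apex-3)
First bid not allocated: $81.
Sable wins 0 unit(s) at $81 each.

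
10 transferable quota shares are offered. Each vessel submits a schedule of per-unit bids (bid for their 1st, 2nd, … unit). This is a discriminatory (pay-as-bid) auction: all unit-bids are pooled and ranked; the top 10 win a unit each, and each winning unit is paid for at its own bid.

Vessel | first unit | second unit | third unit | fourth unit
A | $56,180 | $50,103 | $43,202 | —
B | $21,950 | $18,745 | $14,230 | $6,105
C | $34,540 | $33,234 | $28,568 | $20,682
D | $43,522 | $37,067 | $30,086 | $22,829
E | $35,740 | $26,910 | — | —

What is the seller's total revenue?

All unit-bids, highest first — top 10: 56,180 (A-1), 50,103 (A-2), 43,522 (D-1), 43,202 (A-3), 37,067 (D-2), 35,740 (E-1), 34,540 (C-1), 33,234 (C-2), 30,086 (D-3), 28,568 (C-3)
Next rejected bid: $26,910 (not a price — pay-as-bid).
Each winning unit pays its own bid.
Revenue = 56,180 + 50,103 + 43,522 + 43,202 + 37,067 + 35,740 + 34,540 + 33,234 + 30,086 + 28,568 = $392,242.

Total revenue: $392,242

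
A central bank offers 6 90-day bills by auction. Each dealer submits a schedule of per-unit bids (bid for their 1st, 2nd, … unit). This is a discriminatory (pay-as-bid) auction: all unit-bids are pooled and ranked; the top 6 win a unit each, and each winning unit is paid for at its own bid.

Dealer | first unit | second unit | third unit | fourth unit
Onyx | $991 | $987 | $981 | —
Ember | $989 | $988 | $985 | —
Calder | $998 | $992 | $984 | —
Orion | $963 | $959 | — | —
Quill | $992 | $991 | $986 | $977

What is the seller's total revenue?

All unit-bids, highest first — top 6: 998 (Calder-1), 992 (Calder-2), 992 (Quill-1), 991 (Onyx-1), 991 (Quill-2), 989 (Ember-1)
Next rejected bid: $988 (not a price — pay-as-bid).
Each winning unit pays its own bid.
Revenue = 998 + 992 + 992 + 991 + 991 + 989 = $5,953.

Total revenue: $5,953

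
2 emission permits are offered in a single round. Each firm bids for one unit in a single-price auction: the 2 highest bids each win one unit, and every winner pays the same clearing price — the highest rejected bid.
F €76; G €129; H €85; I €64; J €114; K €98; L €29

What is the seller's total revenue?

Sorting: 129 (G), 114 (J), 98 (K), 85 (H), …
The 2 highest are G, J.
Clearing price = highest rejected bid = €98.
Total revenue = 2 × €98 = €196.

Total revenue: €196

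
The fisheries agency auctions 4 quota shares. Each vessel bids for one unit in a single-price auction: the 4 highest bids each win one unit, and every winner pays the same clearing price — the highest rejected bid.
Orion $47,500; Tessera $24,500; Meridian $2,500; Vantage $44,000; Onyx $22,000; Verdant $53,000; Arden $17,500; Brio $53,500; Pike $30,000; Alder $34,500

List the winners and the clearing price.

Brio, Verdant, Orion, Vantage; each pays $34,500

Sorting: 53,500 (Brio), 53,000 (Verdant), 47,500 (Orion), 44,000 (Vantage), 34,500 (Alder), 30,000 (Pike), …
Winners (4 units): Brio, Verdant, Orion, Vantage.
Clearing price = highest rejected bid = $34,500.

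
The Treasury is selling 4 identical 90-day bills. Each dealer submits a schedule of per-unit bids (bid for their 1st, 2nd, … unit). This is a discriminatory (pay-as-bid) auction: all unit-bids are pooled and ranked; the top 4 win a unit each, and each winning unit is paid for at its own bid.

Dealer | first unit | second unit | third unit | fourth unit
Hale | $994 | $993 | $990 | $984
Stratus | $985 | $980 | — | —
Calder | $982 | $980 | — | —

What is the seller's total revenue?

Pooled unit-bids ranked (top 4): 994 (Hale-1), 993 (Hale-2), 990 (Hale-3), 985 (Stratus-1)
Next rejected bid: $984 (not a price — pay-as-bid).
Each winning unit pays its own bid.
Revenue = 994 + 993 + 990 + 985 = $3,962.

Total revenue: $3,962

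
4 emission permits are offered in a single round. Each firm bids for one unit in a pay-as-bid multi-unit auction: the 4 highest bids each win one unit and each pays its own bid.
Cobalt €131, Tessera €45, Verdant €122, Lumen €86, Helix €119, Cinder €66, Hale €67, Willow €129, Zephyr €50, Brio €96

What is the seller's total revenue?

Total revenue: €501

Sorting: 131 (Cobalt), 129 (Willow), 122 (Verdant), 119 (Helix), 96 (Brio), 86 (Lumen), …
Top 4: Cobalt, Willow, Verdant, Helix.
Total revenue = 131 + 129 + 122 + 119 = €501.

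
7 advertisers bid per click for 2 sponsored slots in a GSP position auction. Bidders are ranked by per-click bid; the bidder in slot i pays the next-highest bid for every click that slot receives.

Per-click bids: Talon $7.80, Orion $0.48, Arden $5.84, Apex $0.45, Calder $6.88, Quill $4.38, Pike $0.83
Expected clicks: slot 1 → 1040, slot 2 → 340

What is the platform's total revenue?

Sorting advertisers: $7.80 (Talon) > $6.88 (Calder) > $5.84 (Arden) > …
Slot 1: Talon pays $6.88 × 1040 = $7155.20
Slot 2: Calder pays $5.84 × 340 = $1985.60
Total = $9140.80

Total revenue: $9140.80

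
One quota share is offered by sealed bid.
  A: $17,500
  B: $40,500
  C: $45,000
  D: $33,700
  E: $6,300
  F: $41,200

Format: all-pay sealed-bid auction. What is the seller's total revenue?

Total revenue: $184,200

Rule: the highest bidder wins the item, but every bidder pays their own bid.
Sorting bids: 45,000 (C) > 41,200 (F) > 40,500 (B) > 33,700 (D) > 17,500 (A) > 6,300 (E)
C wins with the top bid; all bids are sunk regardless.
Every bidder forfeits their bid regardless of winning.
Revenue = 17,500 + 40,500 + 45,000 + 33,700 + 6,300 + 41,200 = $184,200.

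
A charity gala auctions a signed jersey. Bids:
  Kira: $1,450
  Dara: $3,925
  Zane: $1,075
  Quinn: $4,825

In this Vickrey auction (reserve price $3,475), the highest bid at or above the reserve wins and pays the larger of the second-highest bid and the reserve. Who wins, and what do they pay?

Quinn pays $3,925

Bids in order: 4,825 (Quinn) > 3,925 (Dara) > 1,450 (Kira) > 1,075 (Zane)
Quinn has the top bid at or above the reserve ($4,825).
max(second-highest $3,925, reserve $3,475) = $3,925; the reserve does not bind.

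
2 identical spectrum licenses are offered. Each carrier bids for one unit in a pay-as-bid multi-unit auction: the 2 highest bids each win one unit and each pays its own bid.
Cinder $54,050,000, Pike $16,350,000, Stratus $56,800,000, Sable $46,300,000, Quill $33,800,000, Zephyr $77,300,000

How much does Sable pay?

Sable pays $0

Ordering the bids: 77,300,000 (Zephyr), 56,800,000 (Stratus), 54,050,000 (Cinder), 46,300,000 (Sable), …
Winners (2 units): Zephyr, Stratus.
Sable does not win → $0.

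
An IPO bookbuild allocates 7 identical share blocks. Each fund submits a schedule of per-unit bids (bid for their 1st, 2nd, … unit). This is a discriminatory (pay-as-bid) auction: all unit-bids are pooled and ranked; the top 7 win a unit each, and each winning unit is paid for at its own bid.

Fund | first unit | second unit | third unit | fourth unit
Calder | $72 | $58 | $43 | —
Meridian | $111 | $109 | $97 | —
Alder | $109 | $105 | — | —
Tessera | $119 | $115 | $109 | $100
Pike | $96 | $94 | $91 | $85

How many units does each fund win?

Alder 2, Meridian 2, Tessera 3

Pooled unit-bids ranked (top 7): 119 (Tessera-1), 115 (Tessera-2), 111 (Meridian-1), 109 (Meridian-2), 109 (Alder-1), 109 (Tessera-3), 105 (Alder-2)
Next rejected bid: $100 (not a price — pay-as-bid).
Allocation: Alder 2, Meridian 2, Tessera 3.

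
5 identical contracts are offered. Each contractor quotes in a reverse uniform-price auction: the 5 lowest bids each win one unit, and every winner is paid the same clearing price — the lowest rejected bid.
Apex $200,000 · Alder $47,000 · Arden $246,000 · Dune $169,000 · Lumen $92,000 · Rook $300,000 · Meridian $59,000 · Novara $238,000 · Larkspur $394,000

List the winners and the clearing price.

Alder, Meridian, Lumen, Dune, Apex; each is paid $238,000

Ordering the bids: 47,000 (Alder), 59,000 (Meridian), 92,000 (Lumen), 169,000 (Dune), 200,000 (Apex), 238,000 (Novara), 246,000 (Arden), …
Lowest 5: Alder, Meridian, Lumen, Dune, Apex.
Lowest unsuccessful bid: $238,000 → clearing price.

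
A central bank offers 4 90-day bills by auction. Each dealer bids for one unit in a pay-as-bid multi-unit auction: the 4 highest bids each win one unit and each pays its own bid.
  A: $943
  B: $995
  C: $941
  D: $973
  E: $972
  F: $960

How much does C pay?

C pays $0

Ordering the bids: 995 (B), 973 (D), 972 (E), 960 (F), 943 (A), 941 (C)
Top 4: B, D, E, F.
C does not win → $0.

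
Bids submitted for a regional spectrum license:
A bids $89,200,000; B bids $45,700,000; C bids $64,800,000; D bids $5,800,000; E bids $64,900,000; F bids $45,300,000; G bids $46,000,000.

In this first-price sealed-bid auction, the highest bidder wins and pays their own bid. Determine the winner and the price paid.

A pays $89,200,000

Bids in order: 89,200,000 (A) > 64,900,000 (E) > 64,800,000 (C) > 46,000,000 (G) > 45,700,000 (B) > 45,300,000 (F) > …
First-price: A pays what they bid, $89,200,000.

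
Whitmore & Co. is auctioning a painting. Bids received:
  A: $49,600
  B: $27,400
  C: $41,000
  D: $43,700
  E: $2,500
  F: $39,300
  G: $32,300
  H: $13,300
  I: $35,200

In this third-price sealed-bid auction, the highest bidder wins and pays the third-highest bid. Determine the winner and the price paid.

Bids in order: 49,600 (A) > 43,700 (D) > 41,000 (C) > 39,300 (F) > 35,200 (I) > 32,300 (G) > …
A wins; payment is bid #3 in the ranking = $41,000.

A pays $41,000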